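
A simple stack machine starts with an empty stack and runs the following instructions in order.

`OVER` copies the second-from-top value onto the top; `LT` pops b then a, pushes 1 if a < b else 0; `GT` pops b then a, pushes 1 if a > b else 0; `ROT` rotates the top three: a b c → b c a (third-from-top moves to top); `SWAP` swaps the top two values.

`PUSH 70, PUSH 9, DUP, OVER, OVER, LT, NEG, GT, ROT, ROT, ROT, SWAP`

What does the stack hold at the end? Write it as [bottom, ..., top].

PUSH 70  70
PUSH 9   70 9
DUP      70 9 9
OVER     70 9 9 9
OVER     70 9 9 9 9
LT       70 9 9 0
NEG      70 9 9 0
GT       70 9 1
ROT      9 1 70
ROT      1 70 9
ROT      70 9 1
SWAP     70 1 9

[70, 1, 9]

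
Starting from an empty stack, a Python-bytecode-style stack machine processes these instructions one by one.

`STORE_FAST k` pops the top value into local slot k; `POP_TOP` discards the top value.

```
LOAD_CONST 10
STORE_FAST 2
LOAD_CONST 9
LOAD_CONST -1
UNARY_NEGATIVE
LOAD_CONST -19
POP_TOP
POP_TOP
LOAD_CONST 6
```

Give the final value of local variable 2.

LOAD_CONST 10  : 10
STORE_FAST 2   : (empty)
LOAD_CONST 9   : 9
LOAD_CONST -1  : 9 -1
UNARY_NEGATIVE : 9 1
LOAD_CONST -19 : 9 1 -19
POP_TOP        : 9 1
POP_TOP        : 9
LOAD_CONST 6   : 9 6

10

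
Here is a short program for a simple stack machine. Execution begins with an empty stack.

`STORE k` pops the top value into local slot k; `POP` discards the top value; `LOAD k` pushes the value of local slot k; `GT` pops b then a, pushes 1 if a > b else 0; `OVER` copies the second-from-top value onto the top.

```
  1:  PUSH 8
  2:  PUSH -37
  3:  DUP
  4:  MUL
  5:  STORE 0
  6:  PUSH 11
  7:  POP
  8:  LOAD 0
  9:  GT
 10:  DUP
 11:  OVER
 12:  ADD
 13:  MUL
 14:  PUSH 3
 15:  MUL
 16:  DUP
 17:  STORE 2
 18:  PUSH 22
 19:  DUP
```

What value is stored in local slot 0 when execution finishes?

1369

PUSH 8   -> 8
PUSH -37 -> 8 -37
DUP      -> 8 -37 -37
MUL      -> 8 1369
STORE 0  -> 8
PUSH 11  -> 8 11
POP      -> 8
LOAD 0   -> 8 1369
GT       -> 0
DUP      -> 0 0
OVER     -> 0 0 0
ADD      -> 0 0
MUL      -> 0
PUSH 3   -> 0 3
MUL      -> 0
DUP      -> 0 0
STORE 2  -> 0
PUSH 22  -> 0 22
DUP      -> 0 22 22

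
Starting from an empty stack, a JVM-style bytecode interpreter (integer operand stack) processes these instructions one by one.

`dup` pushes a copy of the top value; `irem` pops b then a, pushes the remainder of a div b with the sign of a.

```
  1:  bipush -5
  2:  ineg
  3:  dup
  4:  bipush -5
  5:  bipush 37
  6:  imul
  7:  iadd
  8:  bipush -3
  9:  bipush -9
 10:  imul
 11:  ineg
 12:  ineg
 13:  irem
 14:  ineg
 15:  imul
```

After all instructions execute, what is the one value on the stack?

bipush -5 : -5
ineg      : 5
dup       : 5 5
bipush -5 : 5 5 -5
bipush 37 : 5 5 -5 37
imul      : 5 5 -185
iadd      : 5 -180
bipush -3 : 5 -180 -3
bipush -9 : 5 -180 -3 -9
imul      : 5 -180 27
ineg      : 5 -180 -27
ineg      : 5 -180 27
irem      : 5 -18
ineg      : 5 18
imul      : 90

90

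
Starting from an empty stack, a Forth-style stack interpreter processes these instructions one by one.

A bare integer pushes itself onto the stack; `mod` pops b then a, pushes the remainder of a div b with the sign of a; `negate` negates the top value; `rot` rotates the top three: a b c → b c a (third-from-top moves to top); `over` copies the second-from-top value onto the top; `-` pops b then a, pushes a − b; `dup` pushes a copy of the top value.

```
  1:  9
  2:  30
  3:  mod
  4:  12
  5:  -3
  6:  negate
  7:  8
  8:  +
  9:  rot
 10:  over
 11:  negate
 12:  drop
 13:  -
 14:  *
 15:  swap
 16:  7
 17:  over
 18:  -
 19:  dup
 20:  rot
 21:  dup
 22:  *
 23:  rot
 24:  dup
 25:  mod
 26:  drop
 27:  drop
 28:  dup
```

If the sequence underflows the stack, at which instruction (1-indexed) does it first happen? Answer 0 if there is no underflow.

15

9       9
30      9 30
mod     9
12      9 12
-3      9 12 -3
negate  9 12 3
8       9 12 3 8
+       9 12 11
rot     12 11 9
over    12 11 9 11
negate  12 11 9 -11
drop    12 11 9
-       12 2
*       24
swap  — needs 2 operands, stack has 1 → underflow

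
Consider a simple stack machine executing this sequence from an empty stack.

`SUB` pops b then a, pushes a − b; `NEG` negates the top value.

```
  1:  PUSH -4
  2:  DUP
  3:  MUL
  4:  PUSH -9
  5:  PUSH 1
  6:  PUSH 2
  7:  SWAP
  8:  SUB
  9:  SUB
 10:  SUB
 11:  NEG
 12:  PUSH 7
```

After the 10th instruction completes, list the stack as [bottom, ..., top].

[26]

PUSH -4 -> -4
DUP     -> -4 -4
MUL     -> 16
PUSH -9 -> 16 -9
PUSH 1  -> 16 -9 1
PUSH 2  -> 16 -9 1 2
SWAP    -> 16 -9 2 1
SUB     -> 16 -9 1
SUB     -> 16 -10
SUB     -> 26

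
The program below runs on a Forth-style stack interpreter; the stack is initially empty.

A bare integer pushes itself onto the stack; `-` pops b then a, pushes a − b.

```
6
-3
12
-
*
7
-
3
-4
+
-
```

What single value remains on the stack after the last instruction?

-96

6  → [6]
-3 → [6, -3]
12 → [6, -3, 12]
-  → [6, -15]
*  → [-90]
7  → [-90, 7]
-  → [-97]
3  → [-97, 3]
-4 → [-97, 3, -4]
+  → [-97, -1]
-  → [-96]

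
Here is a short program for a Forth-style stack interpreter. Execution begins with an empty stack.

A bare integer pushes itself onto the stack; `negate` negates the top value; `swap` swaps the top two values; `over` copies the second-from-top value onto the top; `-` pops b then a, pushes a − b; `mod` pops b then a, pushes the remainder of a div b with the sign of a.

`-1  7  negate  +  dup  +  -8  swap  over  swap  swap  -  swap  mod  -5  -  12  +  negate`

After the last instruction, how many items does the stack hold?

1

-1     -> -1
7      -> -1 7
negate -> -1 -7
+      -> -8
dup    -> -8 -8
+      -> -16
-8     -> -16 -8
swap   -> -8 -16
over   -> -8 -16 -8
swap   -> -8 -8 -16
swap   -> -8 -16 -8
-      -> -8 -8
swap   -> -8 -8
mod    -> 0
-5     -> 0 -5
-      -> 5
12     -> 5 12
+      -> 17
negate -> -17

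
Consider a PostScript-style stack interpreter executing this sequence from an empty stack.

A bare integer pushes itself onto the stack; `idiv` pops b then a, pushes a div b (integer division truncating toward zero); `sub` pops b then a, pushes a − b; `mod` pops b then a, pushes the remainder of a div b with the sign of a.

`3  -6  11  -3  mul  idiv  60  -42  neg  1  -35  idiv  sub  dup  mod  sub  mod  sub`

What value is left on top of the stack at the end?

3    : [3]
-6   : [3, -6]
11   : [3, -6, 11]
-3   : [3, -6, 11, -3]
mul  : [3, -6, -33]
idiv : [3, 0]
60   : [3, 0, 60]
-42  : [3, 0, 60, -42]
neg  : [3, 0, 60, 42]
1    : [3, 0, 60, 42, 1]
-35  : [3, 0, 60, 42, 1, -35]
idiv : [3, 0, 60, 42, 0]
sub  : [3, 0, 60, 42]
dup  : [3, 0, 60, 42, 42]
mod  : [3, 0, 60, 0]
sub  : [3, 0, 60]
mod  : [3, 0]
sub  : [3]

3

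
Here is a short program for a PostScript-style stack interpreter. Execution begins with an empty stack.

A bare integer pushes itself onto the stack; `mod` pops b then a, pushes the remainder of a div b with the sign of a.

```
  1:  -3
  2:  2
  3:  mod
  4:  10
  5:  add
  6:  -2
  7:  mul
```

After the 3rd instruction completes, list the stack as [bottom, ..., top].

[-1]

-3  : [-3]
2   : [-3, 2]
mod : [-1]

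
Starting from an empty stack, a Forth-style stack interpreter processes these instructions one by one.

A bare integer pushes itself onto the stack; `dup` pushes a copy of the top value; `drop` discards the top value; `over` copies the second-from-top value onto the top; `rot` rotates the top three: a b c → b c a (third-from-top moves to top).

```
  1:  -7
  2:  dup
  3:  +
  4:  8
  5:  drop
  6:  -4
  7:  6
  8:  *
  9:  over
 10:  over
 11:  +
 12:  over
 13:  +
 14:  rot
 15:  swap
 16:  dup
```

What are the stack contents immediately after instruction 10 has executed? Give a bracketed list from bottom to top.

[-14, -24, -14, -24]

-7    [-7]
dup   [-7, -7]
+     [-14]
8     [-14, 8]
drop  [-14]
-4    [-14, -4]
6     [-14, -4, 6]
*     [-14, -24]
over  [-14, -24, -14]
over  [-14, -24, -14, -24]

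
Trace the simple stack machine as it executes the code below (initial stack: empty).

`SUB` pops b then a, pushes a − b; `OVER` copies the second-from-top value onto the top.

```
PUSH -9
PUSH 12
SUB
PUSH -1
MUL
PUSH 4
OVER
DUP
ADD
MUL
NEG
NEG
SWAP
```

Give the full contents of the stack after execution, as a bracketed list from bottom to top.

[168, 21]

PUSH -9 -> [-9]
PUSH 12 -> [-9, 12]
SUB     -> [-21]
PUSH -1 -> [-21, -1]
MUL     -> [21]
PUSH 4  -> [21, 4]
OVER    -> [21, 4, 21]
DUP     -> [21, 4, 21, 21]
ADD     -> [21, 4, 42]
MUL     -> [21, 168]
NEG     -> [21, -168]
NEG     -> [21, 168]
SWAP    -> [168, 21]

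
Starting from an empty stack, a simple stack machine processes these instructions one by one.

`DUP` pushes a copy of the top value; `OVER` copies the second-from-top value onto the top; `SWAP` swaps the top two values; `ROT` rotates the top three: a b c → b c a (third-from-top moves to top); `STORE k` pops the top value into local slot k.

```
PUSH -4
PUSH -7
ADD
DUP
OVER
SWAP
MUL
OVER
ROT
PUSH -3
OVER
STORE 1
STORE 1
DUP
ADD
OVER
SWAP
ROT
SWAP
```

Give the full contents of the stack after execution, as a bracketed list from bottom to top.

PUSH -4 : -4
PUSH -7 : -4 -7
ADD     : -11
DUP     : -11 -11
OVER    : -11 -11 -11
SWAP    : -11 -11 -11
MUL     : -11 121
OVER    : -11 121 -11
ROT     : 121 -11 -11
PUSH -3 : 121 -11 -11 -3
OVER    : 121 -11 -11 -3 -11
STORE 1 : 121 -11 -11 -3
STORE 1 : 121 -11 -11
DUP     : 121 -11 -11 -11
ADD     : 121 -11 -22
OVER    : 121 -11 -22 -11
SWAP    : 121 -11 -11 -22
ROT     : 121 -11 -22 -11
SWAP    : 121 -11 -11 -22

[121, -11, -11, -22]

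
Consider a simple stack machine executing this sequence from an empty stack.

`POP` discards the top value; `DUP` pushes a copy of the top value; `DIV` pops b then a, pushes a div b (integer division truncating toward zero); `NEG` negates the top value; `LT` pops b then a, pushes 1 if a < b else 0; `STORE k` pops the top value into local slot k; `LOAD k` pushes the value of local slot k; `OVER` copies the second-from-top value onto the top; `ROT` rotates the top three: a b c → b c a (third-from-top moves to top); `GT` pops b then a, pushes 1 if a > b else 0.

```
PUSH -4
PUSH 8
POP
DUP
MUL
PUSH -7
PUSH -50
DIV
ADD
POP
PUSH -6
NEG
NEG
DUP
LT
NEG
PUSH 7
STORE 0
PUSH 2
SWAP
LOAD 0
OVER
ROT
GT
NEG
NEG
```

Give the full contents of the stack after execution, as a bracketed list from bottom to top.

PUSH -4  : [-4]
PUSH 8   : [-4, 8]
POP      : [-4]
DUP      : [-4, -4]
MUL      : [16]
PUSH -7  : [16, -7]
PUSH -50 : [16, -7, -50]
DIV      : [16, 0]
ADD      : [16]
POP      : []
PUSH -6  : [-6]
NEG      : [6]
NEG      : [-6]
DUP      : [-6, -6]
LT       : [0]
NEG      : [0]
PUSH 7   : [0, 7]
STORE 0  : [0]
PUSH 2   : [0, 2]
SWAP     : [2, 0]
LOAD 0   : [2, 0, 7]
OVER     : [2, 0, 7, 0]
ROT      : [2, 7, 0, 0]
GT       : [2, 7, 0]
NEG      : [2, 7, 0]
NEG      : [2, 7, 0]

[2, 7, 0]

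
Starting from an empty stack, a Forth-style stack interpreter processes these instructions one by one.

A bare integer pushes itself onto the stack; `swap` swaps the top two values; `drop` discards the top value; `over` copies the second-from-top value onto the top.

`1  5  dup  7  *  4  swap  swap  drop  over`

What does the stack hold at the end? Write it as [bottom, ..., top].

1    -> [1]
5    -> [1, 5]
dup  -> [1, 5, 5]
7    -> [1, 5, 5, 7]
*    -> [1, 5, 35]
4    -> [1, 5, 35, 4]
swap -> [1, 5, 4, 35]
swap -> [1, 5, 35, 4]
drop -> [1, 5, 35]
over -> [1, 5, 35, 5]

[1, 5, 35, 5]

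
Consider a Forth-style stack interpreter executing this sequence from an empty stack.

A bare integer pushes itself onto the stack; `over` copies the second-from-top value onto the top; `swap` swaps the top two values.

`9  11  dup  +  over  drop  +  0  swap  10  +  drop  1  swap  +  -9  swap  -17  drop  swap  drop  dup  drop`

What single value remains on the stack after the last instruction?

9    → 9
11   → 9 11
dup  → 9 11 11
+    → 9 22
over → 9 22 9
drop → 9 22
+    → 31
0    → 31 0
swap → 0 31
10   → 0 31 10
+    → 0 41
drop → 0
1    → 0 1
swap → 1 0
+    → 1
-9   → 1 -9
swap → -9 1
-17  → -9 1 -17
drop → -9 1
swap → 1 -9
drop → 1
dup  → 1 1
drop → 1

1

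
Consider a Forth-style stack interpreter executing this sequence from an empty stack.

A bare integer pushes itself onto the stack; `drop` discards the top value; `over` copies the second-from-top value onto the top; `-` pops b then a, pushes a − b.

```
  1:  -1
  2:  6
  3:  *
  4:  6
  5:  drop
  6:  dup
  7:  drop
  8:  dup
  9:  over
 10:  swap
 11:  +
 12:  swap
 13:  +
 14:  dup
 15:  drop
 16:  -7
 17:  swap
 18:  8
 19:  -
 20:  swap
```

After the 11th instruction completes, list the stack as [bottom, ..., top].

[-6, -12]

-1   → [-1]
6    → [-1, 6]
*    → [-6]
6    → [-6, 6]
drop → [-6]
dup  → [-6, -6]
drop → [-6]
dup  → [-6, -6]
over → [-6, -6, -6]
swap → [-6, -6, -6]
+    → [-6, -12]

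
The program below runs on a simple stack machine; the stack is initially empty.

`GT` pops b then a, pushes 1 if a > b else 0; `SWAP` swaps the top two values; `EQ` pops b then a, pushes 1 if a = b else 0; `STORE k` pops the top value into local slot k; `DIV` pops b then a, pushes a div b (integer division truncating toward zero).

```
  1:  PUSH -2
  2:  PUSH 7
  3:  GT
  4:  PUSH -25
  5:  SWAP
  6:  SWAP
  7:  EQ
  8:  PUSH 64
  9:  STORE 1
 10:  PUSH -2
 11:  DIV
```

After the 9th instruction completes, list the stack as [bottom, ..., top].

PUSH -2  → [-2]
PUSH 7   → [-2, 7]
GT       → [0]
PUSH -25 → [0, -25]
SWAP     → [-25, 0]
SWAP     → [0, -25]
EQ       → [0]
PUSH 64  → [0, 64]
STORE 1  → [0]

[0]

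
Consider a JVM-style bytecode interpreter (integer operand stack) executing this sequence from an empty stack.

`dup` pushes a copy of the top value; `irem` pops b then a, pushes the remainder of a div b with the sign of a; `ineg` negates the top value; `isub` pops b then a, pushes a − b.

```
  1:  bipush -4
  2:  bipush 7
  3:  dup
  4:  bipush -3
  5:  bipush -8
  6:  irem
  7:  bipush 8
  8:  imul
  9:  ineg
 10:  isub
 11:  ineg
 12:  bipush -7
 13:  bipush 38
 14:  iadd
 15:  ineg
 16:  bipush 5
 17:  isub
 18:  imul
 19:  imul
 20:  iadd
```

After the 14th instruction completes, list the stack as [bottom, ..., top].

bipush -4 -> [-4]
bipush 7  -> [-4, 7]
dup       -> [-4, 7, 7]
bipush -3 -> [-4, 7, 7, -3]
bipush -8 -> [-4, 7, 7, -3, -8]
irem      -> [-4, 7, 7, -3]
bipush 8  -> [-4, 7, 7, -3, 8]
imul      -> [-4, 7, 7, -24]
ineg      -> [-4, 7, 7, 24]
isub      -> [-4, 7, -17]
ineg      -> [-4, 7, 17]
bipush -7 -> [-4, 7, 17, -7]
bipush 38 -> [-4, 7, 17, -7, 38]
iadd      -> [-4, 7, 17, 31]

[-4, 7, 17, 31]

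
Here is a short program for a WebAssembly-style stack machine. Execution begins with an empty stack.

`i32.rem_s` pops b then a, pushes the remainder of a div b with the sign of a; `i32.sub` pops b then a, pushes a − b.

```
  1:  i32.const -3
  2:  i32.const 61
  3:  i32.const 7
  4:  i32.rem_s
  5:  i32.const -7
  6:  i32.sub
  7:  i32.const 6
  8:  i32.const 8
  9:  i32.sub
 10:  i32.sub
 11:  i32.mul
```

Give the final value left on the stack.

i32.const -3 → -3
i32.const 61 → -3 61
i32.const 7  → -3 61 7
i32.rem_s    → -3 5
i32.const -7 → -3 5 -7
i32.sub      → -3 12
i32.const 6  → -3 12 6
i32.const 8  → -3 12 6 8
i32.sub      → -3 12 -2
i32.sub      → -3 14
i32.mul      → -42

-42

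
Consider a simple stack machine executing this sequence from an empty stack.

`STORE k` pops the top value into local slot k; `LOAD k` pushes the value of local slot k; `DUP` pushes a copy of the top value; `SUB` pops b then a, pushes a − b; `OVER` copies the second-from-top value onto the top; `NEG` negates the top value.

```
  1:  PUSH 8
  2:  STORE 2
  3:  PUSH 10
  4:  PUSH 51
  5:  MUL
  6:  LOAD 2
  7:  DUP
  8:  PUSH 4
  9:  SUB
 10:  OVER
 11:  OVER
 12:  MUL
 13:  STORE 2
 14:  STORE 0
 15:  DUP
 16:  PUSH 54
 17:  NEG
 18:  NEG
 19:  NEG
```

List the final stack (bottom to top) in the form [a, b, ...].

[510, 8, 8, -54]

PUSH 8   [8]
STORE 2  []
PUSH 10  [10]
PUSH 51  [10, 51]
MUL      [510]
LOAD 2   [510, 8]
DUP      [510, 8, 8]
PUSH 4   [510, 8, 8, 4]
SUB      [510, 8, 4]
OVER     [510, 8, 4, 8]
OVER     [510, 8, 4, 8, 4]
MUL      [510, 8, 4, 32]
STORE 2  [510, 8, 4]
STORE 0  [510, 8]
DUP      [510, 8, 8]
PUSH 54  [510, 8, 8, 54]
NEG      [510, 8, 8, -54]
NEG      [510, 8, 8, 54]
NEG      [510, 8, 8, -54]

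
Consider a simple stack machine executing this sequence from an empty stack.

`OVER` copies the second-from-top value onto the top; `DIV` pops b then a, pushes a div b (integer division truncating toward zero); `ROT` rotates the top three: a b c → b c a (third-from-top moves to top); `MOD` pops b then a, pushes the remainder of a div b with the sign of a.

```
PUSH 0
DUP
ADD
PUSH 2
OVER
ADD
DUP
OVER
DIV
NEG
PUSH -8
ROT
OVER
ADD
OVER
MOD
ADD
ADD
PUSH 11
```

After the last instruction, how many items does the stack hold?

3

PUSH 0  -> 0
DUP     -> 0 0
ADD     -> 0
PUSH 2  -> 0 2
OVER    -> 0 2 0
ADD     -> 0 2
DUP     -> 0 2 2
OVER    -> 0 2 2 2
DIV     -> 0 2 1
NEG     -> 0 2 -1
PUSH -8 -> 0 2 -1 -8
ROT     -> 0 -1 -8 2
OVER    -> 0 -1 -8 2 -8
ADD     -> 0 -1 -8 -6
OVER    -> 0 -1 -8 -6 -8
MOD     -> 0 -1 -8 -6
ADD     -> 0 -1 -14
ADD     -> 0 -15
PUSH 11 -> 0 -15 11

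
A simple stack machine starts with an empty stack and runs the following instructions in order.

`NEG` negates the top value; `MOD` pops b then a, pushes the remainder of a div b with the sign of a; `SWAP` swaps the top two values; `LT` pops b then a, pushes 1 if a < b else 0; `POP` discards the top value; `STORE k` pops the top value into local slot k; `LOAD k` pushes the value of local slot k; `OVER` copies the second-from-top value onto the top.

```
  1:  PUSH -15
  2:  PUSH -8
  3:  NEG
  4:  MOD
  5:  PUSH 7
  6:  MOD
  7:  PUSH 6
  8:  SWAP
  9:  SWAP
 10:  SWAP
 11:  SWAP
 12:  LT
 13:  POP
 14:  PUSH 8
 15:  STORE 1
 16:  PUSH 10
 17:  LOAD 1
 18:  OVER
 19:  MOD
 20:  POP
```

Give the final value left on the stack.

PUSH -15 -> [-15]
PUSH -8  -> [-15, -8]
NEG      -> [-15, 8]
MOD      -> [-7]
PUSH 7   -> [-7, 7]
MOD      -> [0]
PUSH 6   -> [0, 6]
SWAP     -> [6, 0]
SWAP     -> [0, 6]
SWAP     -> [6, 0]
SWAP     -> [0, 6]
LT       -> [1]
POP      -> []
PUSH 8   -> [8]
STORE 1  -> []
PUSH 10  -> [10]
LOAD 1   -> [10, 8]
OVER     -> [10, 8, 10]
MOD      -> [10, 8]
POP      -> [10]

10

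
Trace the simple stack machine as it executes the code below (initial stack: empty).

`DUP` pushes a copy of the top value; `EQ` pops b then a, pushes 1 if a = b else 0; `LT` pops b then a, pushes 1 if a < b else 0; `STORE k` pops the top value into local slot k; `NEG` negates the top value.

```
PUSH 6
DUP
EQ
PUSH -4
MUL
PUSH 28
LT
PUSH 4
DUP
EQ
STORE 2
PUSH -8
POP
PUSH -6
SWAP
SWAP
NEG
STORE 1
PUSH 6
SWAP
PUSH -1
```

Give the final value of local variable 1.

PUSH 6  → [6]
DUP     → [6, 6]
EQ      → [1]
PUSH -4 → [1, -4]
MUL     → [-4]
PUSH 28 → [-4, 28]
LT      → [1]
PUSH 4  → [1, 4]
DUP     → [1, 4, 4]
EQ      → [1, 1]
STORE 2 → [1]
PUSH -8 → [1, -8]
POP     → [1]
PUSH -6 → [1, -6]
SWAP    → [-6, 1]
SWAP    → [1, -6]
NEG     → [1, 6]
STORE 1 → [1]
PUSH 6  → [1, 6]
SWAP    → [6, 1]
PUSH -1 → [6, 1, -1]

6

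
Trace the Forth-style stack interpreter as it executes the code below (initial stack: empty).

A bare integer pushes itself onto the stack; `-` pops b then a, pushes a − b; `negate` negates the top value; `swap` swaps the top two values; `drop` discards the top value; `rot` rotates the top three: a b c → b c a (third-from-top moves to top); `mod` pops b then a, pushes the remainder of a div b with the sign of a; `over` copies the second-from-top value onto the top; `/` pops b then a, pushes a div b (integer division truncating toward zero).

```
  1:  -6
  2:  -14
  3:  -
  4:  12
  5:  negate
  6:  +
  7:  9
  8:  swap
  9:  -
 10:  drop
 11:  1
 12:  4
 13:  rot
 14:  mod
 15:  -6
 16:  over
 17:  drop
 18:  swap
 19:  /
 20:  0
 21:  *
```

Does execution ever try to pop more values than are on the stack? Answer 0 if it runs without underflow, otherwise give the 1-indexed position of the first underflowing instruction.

-6     -> [-6]
-14    -> [-6, -14]
-      -> [8]
12     -> [8, 12]
negate -> [8, -12]
+      -> [-4]
9      -> [-4, 9]
swap   -> [9, -4]
-      -> [13]
drop   -> []
1      -> [1]
4      -> [1, 4]
rot  — needs 3 operands, stack has 2 → underflow

13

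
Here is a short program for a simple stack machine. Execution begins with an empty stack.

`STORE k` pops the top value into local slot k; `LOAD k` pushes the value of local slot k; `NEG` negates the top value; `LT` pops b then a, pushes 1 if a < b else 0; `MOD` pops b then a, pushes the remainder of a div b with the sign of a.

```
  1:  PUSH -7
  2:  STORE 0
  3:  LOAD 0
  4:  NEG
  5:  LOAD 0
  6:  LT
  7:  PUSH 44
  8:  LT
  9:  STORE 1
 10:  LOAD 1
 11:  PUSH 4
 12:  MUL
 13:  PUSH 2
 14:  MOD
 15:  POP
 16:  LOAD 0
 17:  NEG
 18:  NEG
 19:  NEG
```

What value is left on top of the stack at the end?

PUSH -7 → [-7]
STORE 0 → []
LOAD 0  → [-7]
NEG     → [7]
LOAD 0  → [7, -7]
LT      → [0]
PUSH 44 → [0, 44]
LT      → [1]
STORE 1 → []
LOAD 1  → [1]
PUSH 4  → [1, 4]
MUL     → [4]
PUSH 2  → [4, 2]
MOD     → [0]
POP     → []
LOAD 0  → [-7]
NEG     → [7]
NEG     → [-7]
NEG     → [7]

7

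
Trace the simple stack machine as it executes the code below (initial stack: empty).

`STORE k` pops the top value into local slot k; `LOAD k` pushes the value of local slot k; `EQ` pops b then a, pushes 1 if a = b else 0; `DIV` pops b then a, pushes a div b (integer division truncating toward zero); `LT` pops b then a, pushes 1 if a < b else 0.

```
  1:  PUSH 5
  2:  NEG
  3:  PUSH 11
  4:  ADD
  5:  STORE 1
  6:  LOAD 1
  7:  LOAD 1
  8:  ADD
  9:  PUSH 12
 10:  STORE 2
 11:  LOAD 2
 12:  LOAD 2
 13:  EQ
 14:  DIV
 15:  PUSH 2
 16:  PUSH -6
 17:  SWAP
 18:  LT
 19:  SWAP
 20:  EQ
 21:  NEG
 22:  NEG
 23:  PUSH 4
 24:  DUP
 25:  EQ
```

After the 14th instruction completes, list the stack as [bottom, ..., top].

[12]

PUSH 5  → [5]
NEG     → [-5]
PUSH 11 → [-5, 11]
ADD     → [6]
STORE 1 → []
LOAD 1  → [6]
LOAD 1  → [6, 6]
ADD     → [12]
PUSH 12 → [12, 12]
STORE 2 → [12]
LOAD 2  → [12, 12]
LOAD 2  → [12, 12, 12]
EQ      → [12, 1]
DIV     → [12]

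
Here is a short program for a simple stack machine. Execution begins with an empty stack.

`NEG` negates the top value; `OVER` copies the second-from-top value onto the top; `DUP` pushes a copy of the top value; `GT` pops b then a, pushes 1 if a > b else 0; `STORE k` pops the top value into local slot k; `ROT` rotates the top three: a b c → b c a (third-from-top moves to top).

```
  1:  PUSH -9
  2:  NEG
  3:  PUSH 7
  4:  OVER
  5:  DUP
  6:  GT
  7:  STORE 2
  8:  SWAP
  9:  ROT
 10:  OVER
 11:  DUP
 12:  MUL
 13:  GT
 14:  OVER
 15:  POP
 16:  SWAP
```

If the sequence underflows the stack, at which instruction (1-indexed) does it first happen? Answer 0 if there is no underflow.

PUSH -9 : -9
NEG     : 9
PUSH 7  : 9 7
OVER    : 9 7 9
DUP     : 9 7 9 9
GT      : 9 7 0
STORE 2 : 9 7
SWAP    : 7 9
ROT  — needs 3 operands, stack has 2 → underflow

9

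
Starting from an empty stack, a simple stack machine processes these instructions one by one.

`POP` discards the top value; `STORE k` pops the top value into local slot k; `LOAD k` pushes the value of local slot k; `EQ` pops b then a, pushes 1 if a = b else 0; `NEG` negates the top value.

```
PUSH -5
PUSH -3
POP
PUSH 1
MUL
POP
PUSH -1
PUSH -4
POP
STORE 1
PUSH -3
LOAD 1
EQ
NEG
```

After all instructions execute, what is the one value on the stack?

0

PUSH -5  -5
PUSH -3  -5 -3
POP      -5
PUSH 1   -5 1
MUL      -5
POP      (empty)
PUSH -1  -1
PUSH -4  -1 -4
POP      -1
STORE 1  (empty)
PUSH -3  -3
LOAD 1   -3 -1
EQ       0
NEG      0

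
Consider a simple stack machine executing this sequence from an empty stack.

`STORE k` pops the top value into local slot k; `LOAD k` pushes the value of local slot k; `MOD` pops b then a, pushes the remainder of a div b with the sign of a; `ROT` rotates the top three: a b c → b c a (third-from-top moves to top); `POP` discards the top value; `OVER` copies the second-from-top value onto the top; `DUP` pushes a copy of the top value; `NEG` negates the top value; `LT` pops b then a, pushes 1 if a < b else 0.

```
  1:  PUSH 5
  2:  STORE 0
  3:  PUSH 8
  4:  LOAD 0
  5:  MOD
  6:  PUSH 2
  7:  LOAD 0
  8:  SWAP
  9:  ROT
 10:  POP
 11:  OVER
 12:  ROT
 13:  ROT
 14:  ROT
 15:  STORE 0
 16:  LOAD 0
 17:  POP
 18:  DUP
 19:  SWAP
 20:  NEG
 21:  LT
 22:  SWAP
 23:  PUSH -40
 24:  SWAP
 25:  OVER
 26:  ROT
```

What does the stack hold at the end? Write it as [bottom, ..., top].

PUSH 5   -> [5]
STORE 0  -> []
PUSH 8   -> [8]
LOAD 0   -> [8, 5]
MOD      -> [3]
PUSH 2   -> [3, 2]
LOAD 0   -> [3, 2, 5]
SWAP     -> [3, 5, 2]
ROT      -> [5, 2, 3]
POP      -> [5, 2]
OVER     -> [5, 2, 5]
ROT      -> [2, 5, 5]
ROT      -> [5, 5, 2]
ROT      -> [5, 2, 5]
STORE 0  -> [5, 2]
LOAD 0   -> [5, 2, 5]
POP      -> [5, 2]
DUP      -> [5, 2, 2]
SWAP     -> [5, 2, 2]
NEG      -> [5, 2, -2]
LT       -> [5, 0]
SWAP     -> [0, 5]
PUSH -40 -> [0, 5, -40]
SWAP     -> [0, -40, 5]
OVER     -> [0, -40, 5, -40]
ROT      -> [0, 5, -40, -40]

[0, 5, -40, -40]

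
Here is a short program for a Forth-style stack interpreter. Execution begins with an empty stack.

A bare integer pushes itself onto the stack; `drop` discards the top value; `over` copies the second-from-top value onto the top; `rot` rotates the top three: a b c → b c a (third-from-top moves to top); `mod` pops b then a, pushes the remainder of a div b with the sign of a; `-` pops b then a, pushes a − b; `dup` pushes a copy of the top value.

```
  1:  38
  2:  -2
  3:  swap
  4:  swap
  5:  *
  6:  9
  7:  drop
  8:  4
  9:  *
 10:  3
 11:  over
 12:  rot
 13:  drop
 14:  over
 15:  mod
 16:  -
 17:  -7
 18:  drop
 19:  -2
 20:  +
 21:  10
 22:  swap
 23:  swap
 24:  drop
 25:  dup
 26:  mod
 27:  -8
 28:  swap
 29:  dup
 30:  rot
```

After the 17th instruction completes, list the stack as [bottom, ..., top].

[4, -7]

38    [38]
-2    [38, -2]
swap  [-2, 38]
swap  [38, -2]
*     [-76]
9     [-76, 9]
drop  [-76]
4     [-76, 4]
*     [-304]
3     [-304, 3]
over  [-304, 3, -304]
rot   [3, -304, -304]
drop  [3, -304]
over  [3, -304, 3]
mod   [3, -1]
-     [4]
-7    [4, -7]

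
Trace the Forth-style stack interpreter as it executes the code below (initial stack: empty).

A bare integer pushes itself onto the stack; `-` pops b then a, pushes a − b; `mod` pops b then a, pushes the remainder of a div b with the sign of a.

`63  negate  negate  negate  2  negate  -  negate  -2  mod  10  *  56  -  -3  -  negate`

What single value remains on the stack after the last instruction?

43

63     : [63]
negate : [-63]
negate : [63]
negate : [-63]
2      : [-63, 2]
negate : [-63, -2]
-      : [-61]
negate : [61]
-2     : [61, -2]
mod    : [1]
10     : [1, 10]
*      : [10]
56     : [10, 56]
-      : [-46]
-3     : [-46, -3]
-      : [-43]
negate : [43]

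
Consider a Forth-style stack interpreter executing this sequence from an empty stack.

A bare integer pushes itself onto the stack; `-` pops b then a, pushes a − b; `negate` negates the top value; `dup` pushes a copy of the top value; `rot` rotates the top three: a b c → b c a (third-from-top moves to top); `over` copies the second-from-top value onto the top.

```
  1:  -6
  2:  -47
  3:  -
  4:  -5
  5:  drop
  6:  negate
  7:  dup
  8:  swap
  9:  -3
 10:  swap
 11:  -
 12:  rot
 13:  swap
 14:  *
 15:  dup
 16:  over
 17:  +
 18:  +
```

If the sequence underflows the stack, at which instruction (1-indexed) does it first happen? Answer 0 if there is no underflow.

-6     → [-6]
-47    → [-6, -47]
-      → [41]
-5     → [41, -5]
drop   → [41]
negate → [-41]
dup    → [-41, -41]
swap   → [-41, -41]
-3     → [-41, -41, -3]
swap   → [-41, -3, -41]
-      → [-41, 38]
rot  — needs 3 operands, stack has 2 → underflow

12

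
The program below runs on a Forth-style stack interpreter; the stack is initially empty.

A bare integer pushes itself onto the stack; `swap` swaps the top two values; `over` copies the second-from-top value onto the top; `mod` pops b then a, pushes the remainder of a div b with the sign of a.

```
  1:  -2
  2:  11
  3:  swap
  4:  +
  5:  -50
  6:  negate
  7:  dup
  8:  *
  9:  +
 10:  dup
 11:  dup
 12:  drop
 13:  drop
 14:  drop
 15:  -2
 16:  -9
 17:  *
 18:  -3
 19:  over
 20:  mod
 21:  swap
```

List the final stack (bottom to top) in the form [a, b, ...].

-2     : -2
11     : -2 11
swap   : 11 -2
+      : 9
-50    : 9 -50
negate : 9 50
dup    : 9 50 50
*      : 9 2500
+      : 2509
dup    : 2509 2509
dup    : 2509 2509 2509
drop   : 2509 2509
drop   : 2509
drop   : (empty)
-2     : -2
-9     : -2 -9
*      : 18
-3     : 18 -3
over   : 18 -3 18
mod    : 18 -3
swap   : -3 18

[-3, 18]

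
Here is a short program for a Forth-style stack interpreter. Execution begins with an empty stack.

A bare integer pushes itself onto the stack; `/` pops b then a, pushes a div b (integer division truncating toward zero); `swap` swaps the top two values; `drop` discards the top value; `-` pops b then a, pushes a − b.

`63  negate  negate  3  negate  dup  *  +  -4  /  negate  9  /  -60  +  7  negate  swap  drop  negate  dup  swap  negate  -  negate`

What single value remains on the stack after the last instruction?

63     → [63]
negate → [-63]
negate → [63]
3      → [63, 3]
negate → [63, -3]
dup    → [63, -3, -3]
*      → [63, 9]
+      → [72]
-4     → [72, -4]
/      → [-18]
negate → [18]
9      → [18, 9]
/      → [2]
-60    → [2, -60]
+      → [-58]
7      → [-58, 7]
negate → [-58, -7]
swap   → [-7, -58]
drop   → [-7]
negate → [7]
dup    → [7, 7]
swap   → [7, 7]
negate → [7, -7]
-      → [14]
negate → [-14]

-14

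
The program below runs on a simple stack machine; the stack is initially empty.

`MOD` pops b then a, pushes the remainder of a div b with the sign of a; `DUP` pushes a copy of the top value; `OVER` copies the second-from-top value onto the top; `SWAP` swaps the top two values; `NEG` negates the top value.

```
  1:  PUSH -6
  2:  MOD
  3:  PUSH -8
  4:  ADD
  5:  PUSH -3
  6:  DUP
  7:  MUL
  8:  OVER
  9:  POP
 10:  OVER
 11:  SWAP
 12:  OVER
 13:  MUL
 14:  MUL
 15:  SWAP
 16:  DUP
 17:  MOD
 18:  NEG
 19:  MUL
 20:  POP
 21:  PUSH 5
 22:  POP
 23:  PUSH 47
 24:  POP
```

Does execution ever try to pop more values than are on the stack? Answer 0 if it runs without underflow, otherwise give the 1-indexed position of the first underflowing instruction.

2

PUSH -6 : -6
MOD  — needs 2 operands, stack has 1 → underflow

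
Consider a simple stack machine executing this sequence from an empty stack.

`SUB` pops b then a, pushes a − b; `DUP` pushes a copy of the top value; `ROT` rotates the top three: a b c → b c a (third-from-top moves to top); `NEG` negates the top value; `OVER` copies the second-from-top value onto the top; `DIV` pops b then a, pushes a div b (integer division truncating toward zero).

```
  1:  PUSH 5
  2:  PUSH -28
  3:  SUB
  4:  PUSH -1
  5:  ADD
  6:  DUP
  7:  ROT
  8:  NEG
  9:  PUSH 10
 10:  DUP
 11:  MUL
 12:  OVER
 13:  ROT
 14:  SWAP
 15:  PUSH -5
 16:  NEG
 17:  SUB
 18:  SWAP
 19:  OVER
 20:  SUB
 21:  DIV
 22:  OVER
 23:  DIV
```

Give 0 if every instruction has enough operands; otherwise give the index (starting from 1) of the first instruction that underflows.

PUSH 5   → 5
PUSH -28 → 5 -28
SUB      → 33
PUSH -1  → 33 -1
ADD      → 32
DUP      → 32 32
ROT  — needs 3 operands, stack has 2 → underflow

7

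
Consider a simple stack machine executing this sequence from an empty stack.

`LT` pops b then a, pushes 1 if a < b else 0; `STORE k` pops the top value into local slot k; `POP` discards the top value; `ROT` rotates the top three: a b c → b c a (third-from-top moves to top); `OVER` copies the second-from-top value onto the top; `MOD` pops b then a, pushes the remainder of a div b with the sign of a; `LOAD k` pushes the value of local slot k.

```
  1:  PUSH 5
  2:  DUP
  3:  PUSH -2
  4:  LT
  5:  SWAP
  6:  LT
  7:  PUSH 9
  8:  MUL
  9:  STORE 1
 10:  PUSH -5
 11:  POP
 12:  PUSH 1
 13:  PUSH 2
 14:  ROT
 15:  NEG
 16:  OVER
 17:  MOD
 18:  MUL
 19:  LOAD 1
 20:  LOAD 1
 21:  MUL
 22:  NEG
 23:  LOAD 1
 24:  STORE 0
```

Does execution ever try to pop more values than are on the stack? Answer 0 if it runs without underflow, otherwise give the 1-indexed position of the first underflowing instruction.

14

PUSH 5  : 5
DUP     : 5 5
PUSH -2 : 5 5 -2
LT      : 5 0
SWAP    : 0 5
LT      : 1
PUSH 9  : 1 9
MUL     : 9
STORE 1 : (empty)
PUSH -5 : -5
POP     : (empty)
PUSH 1  : 1
PUSH 2  : 1 2
ROT  — needs 3 operands, stack has 2 → underflow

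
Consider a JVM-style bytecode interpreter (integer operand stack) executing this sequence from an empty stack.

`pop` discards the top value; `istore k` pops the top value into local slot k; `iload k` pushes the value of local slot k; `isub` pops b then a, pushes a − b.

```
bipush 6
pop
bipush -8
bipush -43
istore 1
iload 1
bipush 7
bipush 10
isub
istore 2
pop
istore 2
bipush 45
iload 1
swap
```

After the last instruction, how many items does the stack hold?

2

bipush 6   → [6]
pop        → []
bipush -8  → [-8]
bipush -43 → [-8, -43]
istore 1   → [-8]
iload 1    → [-8, -43]
bipush 7   → [-8, -43, 7]
bipush 10  → [-8, -43, 7, 10]
isub       → [-8, -43, -3]
istore 2   → [-8, -43]
pop        → [-8]
istore 2   → []
bipush 45  → [45]
iload 1    → [45, -43]
swap       → [-43, 45]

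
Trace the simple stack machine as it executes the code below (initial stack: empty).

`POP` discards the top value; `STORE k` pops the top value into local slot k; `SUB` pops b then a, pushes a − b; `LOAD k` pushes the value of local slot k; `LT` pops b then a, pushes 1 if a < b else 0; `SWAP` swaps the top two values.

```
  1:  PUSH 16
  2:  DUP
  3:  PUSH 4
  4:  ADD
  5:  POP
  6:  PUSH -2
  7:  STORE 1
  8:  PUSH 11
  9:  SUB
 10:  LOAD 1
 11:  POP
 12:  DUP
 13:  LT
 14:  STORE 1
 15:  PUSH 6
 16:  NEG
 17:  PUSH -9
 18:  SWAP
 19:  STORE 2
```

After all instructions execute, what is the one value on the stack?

PUSH 16 -> 16
DUP     -> 16 16
PUSH 4  -> 16 16 4
ADD     -> 16 20
POP     -> 16
PUSH -2 -> 16 -2
STORE 1 -> 16
PUSH 11 -> 16 11
SUB     -> 5
LOAD 1  -> 5 -2
POP     -> 5
DUP     -> 5 5
LT      -> 0
STORE 1 -> (empty)
PUSH 6  -> 6
NEG     -> -6
PUSH -9 -> -6 -9
SWAP    -> -9 -6
STORE 2 -> -9

-9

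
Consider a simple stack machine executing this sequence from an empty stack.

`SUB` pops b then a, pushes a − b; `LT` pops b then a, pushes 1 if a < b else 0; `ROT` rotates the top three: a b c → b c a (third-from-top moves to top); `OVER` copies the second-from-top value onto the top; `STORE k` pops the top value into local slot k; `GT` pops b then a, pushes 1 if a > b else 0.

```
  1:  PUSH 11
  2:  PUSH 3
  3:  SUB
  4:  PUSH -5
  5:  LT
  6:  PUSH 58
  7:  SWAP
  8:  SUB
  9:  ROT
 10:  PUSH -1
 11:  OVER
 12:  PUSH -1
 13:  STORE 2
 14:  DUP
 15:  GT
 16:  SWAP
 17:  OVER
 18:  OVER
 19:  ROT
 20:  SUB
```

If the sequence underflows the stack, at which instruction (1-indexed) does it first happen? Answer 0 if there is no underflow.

9

PUSH 11 -> [11]
PUSH 3  -> [11, 3]
SUB     -> [8]
PUSH -5 -> [8, -5]
LT      -> [0]
PUSH 58 -> [0, 58]
SWAP    -> [58, 0]
SUB     -> [58]
ROT  — needs 3 operands, stack has 1 → underflow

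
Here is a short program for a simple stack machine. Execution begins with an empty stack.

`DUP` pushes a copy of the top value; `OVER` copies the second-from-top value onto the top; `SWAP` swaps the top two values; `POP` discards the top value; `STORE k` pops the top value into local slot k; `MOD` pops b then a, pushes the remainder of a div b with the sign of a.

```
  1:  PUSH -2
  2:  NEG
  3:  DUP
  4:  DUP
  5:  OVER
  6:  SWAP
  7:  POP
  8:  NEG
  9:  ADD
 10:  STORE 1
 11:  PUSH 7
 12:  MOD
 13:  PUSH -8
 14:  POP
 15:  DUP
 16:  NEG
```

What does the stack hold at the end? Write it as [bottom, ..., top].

[2, -2]

PUSH -2  [-2]
NEG      [2]
DUP      [2, 2]
DUP      [2, 2, 2]
OVER     [2, 2, 2, 2]
SWAP     [2, 2, 2, 2]
POP      [2, 2, 2]
NEG      [2, 2, -2]
ADD      [2, 0]
STORE 1  [2]
PUSH 7   [2, 7]
MOD      [2]
PUSH -8  [2, -8]
POP      [2]
DUP      [2, 2]
NEG      [2, -2]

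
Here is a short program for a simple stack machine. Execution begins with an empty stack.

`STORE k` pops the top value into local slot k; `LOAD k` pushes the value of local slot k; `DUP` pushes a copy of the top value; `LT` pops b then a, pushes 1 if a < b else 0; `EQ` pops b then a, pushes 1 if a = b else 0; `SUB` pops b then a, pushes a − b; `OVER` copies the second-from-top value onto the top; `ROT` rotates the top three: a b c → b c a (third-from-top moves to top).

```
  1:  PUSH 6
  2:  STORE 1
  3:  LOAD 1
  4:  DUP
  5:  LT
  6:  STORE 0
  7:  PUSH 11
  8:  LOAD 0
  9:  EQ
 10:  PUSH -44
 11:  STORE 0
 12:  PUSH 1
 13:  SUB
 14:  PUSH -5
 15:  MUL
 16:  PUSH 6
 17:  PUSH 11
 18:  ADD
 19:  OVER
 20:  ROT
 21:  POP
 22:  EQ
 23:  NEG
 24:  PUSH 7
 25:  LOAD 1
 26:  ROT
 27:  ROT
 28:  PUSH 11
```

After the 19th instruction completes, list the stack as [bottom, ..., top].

[5, 17, 5]

PUSH 6   → [6]
STORE 1  → []
LOAD 1   → [6]
DUP      → [6, 6]
LT       → [0]
STORE 0  → []
PUSH 11  → [11]
LOAD 0   → [11, 0]
EQ       → [0]
PUSH -44 → [0, -44]
STORE 0  → [0]
PUSH 1   → [0, 1]
SUB      → [-1]
PUSH -5  → [-1, -5]
MUL      → [5]
PUSH 6   → [5, 6]
PUSH 11  → [5, 6, 11]
ADD      → [5, 17]
OVER     → [5, 17, 5]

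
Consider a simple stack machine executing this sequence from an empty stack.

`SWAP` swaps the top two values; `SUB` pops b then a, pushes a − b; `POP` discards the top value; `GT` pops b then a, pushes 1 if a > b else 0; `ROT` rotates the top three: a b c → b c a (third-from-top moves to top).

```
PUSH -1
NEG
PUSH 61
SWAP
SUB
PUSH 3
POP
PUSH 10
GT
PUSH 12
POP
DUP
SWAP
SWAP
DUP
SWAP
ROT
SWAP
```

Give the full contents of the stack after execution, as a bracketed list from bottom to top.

[1, 1, 1]

PUSH -1 : -1
NEG     : 1
PUSH 61 : 1 61
SWAP    : 61 1
SUB     : 60
PUSH 3  : 60 3
POP     : 60
PUSH 10 : 60 10
GT      : 1
PUSH 12 : 1 12
POP     : 1
DUP     : 1 1
SWAP    : 1 1
SWAP    : 1 1
DUP     : 1 1 1
SWAP    : 1 1 1
ROT     : 1 1 1
SWAP    : 1 1 1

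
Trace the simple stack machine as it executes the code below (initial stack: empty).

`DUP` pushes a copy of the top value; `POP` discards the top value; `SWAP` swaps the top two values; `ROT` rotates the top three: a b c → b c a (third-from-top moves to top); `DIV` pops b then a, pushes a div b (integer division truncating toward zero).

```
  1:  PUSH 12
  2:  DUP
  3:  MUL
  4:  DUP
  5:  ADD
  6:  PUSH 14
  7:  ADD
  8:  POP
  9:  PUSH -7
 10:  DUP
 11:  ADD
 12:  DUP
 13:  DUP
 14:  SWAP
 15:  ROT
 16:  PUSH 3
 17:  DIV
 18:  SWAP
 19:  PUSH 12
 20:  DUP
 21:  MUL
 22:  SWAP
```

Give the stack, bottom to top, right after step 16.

PUSH 12 → [12]
DUP     → [12, 12]
MUL     → [144]
DUP     → [144, 144]
ADD     → [288]
PUSH 14 → [288, 14]
ADD     → [302]
POP     → []
PUSH -7 → [-7]
DUP     → [-7, -7]
ADD     → [-14]
DUP     → [-14, -14]
DUP     → [-14, -14, -14]
SWAP    → [-14, -14, -14]
ROT     → [-14, -14, -14]
PUSH 3  → [-14, -14, -14, 3]

[-14, -14, -14, 3]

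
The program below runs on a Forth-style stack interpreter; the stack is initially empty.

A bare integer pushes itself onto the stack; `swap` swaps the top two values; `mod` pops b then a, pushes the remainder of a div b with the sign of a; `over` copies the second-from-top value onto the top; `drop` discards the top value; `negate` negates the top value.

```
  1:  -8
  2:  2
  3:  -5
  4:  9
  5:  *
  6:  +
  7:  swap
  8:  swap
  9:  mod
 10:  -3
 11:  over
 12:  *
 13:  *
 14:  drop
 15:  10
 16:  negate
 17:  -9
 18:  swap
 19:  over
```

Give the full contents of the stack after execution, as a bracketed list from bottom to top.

[-9, -10, -9]

-8     : -8
2      : -8 2
-5     : -8 2 -5
9      : -8 2 -5 9
*      : -8 2 -45
+      : -8 -43
swap   : -43 -8
swap   : -8 -43
mod    : -8
-3     : -8 -3
over   : -8 -3 -8
*      : -8 24
*      : -192
drop   : (empty)
10     : 10
negate : -10
-9     : -10 -9
swap   : -9 -10
over   : -9 -10 -9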